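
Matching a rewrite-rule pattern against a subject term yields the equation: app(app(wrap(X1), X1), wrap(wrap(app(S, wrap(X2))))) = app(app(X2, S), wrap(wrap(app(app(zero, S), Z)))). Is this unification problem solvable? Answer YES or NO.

NO

Decompose app/2: app(wrap(X1), X1) = app(X2, S),  wrap(wrap(app(S, wrap(X2)))) = wrap(wrap(app(app(zero, S), Z))).
Decompose app/2: wrap(X1) = X2,  X1 = S.
Bind X2 := wrap(X1); substituting into the one remaining equation that mentions X2 gives: wrap(wrap(app(S, wrap(wrap(X1))))) = wrap(wrap(app(app(zero, S), Z))).
Bind X1 := S; substituting into the remaining equation gives: wrap(wrap(app(S, wrap(wrap(S))))) = wrap(wrap(app(app(zero, S), Z))). Substituting into the earlier binding gives X2 := wrap(S).
Decompose wrap/1: wrap(app(S, wrap(wrap(S)))) = wrap(app(app(zero, S), Z)).
Decompose wrap/1: app(S, wrap(wrap(S))) = app(app(zero, S), Z).
Decompose app/2: S = app(zero, S),  wrap(wrap(S)) = Z.
Occurs check fails: S occurs in app(zero, S); the equation S = app(zero, S) has no finite solution.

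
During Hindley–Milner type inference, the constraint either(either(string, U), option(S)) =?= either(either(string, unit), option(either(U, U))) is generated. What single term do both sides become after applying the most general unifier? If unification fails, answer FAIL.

Decompose either/2: either(string, U) =?= either(string, unit),  option(S) =?= option(either(U, U)).
Decompose either/2: string =?= string,  U =?= unit.
Delete trivial equation string =?= string.
Bind U := unit; substituting into the remaining equation gives: option(S) =?= option(either(unit, unit)).
Decompose option/1: S =?= either(unit, unit).
Bind S := either(unit, unit).
Applying the MGU to either side gives either(either(string, unit), option(either(unit, unit))).

either(either(string, unit), option(either(unit, unit)))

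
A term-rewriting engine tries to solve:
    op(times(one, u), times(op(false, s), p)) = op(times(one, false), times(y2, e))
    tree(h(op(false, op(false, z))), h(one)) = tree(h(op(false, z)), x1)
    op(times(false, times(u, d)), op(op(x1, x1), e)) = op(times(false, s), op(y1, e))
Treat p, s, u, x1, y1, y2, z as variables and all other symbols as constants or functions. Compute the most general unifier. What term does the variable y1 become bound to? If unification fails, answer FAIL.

FAIL

Decompose op/2: times(one, u) = times(one, false),  times(op(false, s), p) = times(y2, e).
Decompose times/2: one = one,  u = false.
Delete trivial equation one = one.
Bind u := false; substituting into the one remaining equation that mentions u gives: op(times(false, times(false, d)), op(op(x1, x1), e)) = op(times(false, s), op(y1, e)).
Decompose times/2: op(false, s) = y2,  p = e.
Bind y2 := op(false, s); no other remaining equation mentions y2.
Bind p := e; no other remaining equation mentions p.
Decompose tree/2: h(op(false, op(false, z))) = h(op(false, z)),  h(one) = x1.
Decompose h/1: op(false, op(false, z)) = op(false, z).
Decompose op/2: false = false,  op(false, z) = z.
Delete trivial equation false = false.
Occurs check fails: z occurs in op(false, z); the equation z = op(false, z) has no finite solution.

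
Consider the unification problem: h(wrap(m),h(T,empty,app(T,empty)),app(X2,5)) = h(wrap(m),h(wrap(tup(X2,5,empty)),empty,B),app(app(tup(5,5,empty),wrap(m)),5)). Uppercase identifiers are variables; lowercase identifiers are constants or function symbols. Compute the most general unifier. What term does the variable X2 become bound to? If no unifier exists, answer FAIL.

Decompose h/3: wrap(m) = wrap(m),  h(T,empty,app(T,empty)) = h(wrap(tup(X2,5,empty)),empty,B),  app(X2,5) = app(app(tup(5,5,empty),wrap(m)),5).
Delete trivial equation wrap(m) = wrap(m).
Decompose h/3: T = wrap(tup(X2,5,empty)),  empty = empty,  app(T,empty) = B.
Bind T := wrap(tup(X2,5,empty)); substituting into the one remaining equation that mentions T gives: app(wrap(tup(X2,5,empty)),empty) = B.
Delete trivial equation empty = empty.
Bind B := app(wrap(tup(X2,5,empty)),empty); no other remaining equation mentions B.
Decompose app/2: X2 = app(tup(5,5,empty),wrap(m)),  5 = 5.
Bind X2 := app(tup(5,5,empty),wrap(m)); no other remaining equation mentions X2. Substituting into the earlier bindings gives T := wrap(tup(app(tup(5,5,empty),wrap(m)),5,empty)), B := app(wrap(tup(app(tup(5,5,empty),wrap(m)),5,empty)),empty).
Delete trivial equation 5 = 5.
MGU = { T ↦ wrap(tup(app(tup(5,5,empty),wrap(m)),5,empty)), B ↦ app(wrap(tup(app(tup(5,5,empty),wrap(m)),5,empty)),empty), X2 ↦ app(tup(5,5,empty),wrap(m)) }, so X2 ↦ app(tup(5,5,empty),wrap(m)).

app(tup(5,5,empty),wrap(m))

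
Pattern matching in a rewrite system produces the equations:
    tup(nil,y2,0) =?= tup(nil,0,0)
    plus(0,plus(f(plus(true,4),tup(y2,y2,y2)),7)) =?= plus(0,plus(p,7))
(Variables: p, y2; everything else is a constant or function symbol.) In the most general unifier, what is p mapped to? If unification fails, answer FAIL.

f(plus(true,4),tup(0,0,0))

Decompose tup/3: nil =?= nil,  y2 =?= 0,  0 =?= 0.
Delete trivial equation nil =?= nil.
Bind y2 := 0; substituting into the one remaining equation that mentions y2 gives: plus(0,plus(f(plus(true,4),tup(0,0,0)),7)) =?= plus(0,plus(p,7)).
Delete trivial equation 0 =?= 0.
Decompose plus/2: 0 =?= 0,  plus(f(plus(true,4),tup(0,0,0)),7) =?= plus(p,7).
Delete trivial equation 0 =?= 0.
Decompose plus/2: f(plus(true,4),tup(0,0,0)) =?= p,  7 =?= 7.
Bind p := f(plus(true,4),tup(0,0,0)); no other remaining equation mentions p.
Delete trivial equation 7 =?= 7.
MGU = { y2 ↦ 0, p ↦ f(plus(true,4),tup(0,0,0)) }, so p ↦ f(plus(true,4),tup(0,0,0)).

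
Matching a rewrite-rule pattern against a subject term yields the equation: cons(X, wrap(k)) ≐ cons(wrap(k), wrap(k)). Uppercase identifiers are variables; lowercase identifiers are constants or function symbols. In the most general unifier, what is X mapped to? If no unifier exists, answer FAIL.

Decompose cons/2: X ≐ wrap(k),  wrap(k) ≐ wrap(k).
Bind X := wrap(k); no other remaining equation mentions X.
Delete trivial equation wrap(k) ≐ wrap(k).
MGU = { X := wrap(k) }, so X := wrap(k).

wrap(k)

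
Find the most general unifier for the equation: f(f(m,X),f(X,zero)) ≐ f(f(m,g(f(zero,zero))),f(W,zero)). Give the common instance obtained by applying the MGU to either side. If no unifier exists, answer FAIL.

f(f(m,g(f(zero,zero))),f(g(f(zero,zero)),zero))

Decompose f/2: f(m,X) ≐ f(m,g(f(zero,zero))),  f(X,zero) ≐ f(W,zero).
Decompose f/2: m ≐ m,  X ≐ g(f(zero,zero)).
Delete trivial equation m ≐ m.
Bind X := g(f(zero,zero)); substituting into the remaining equation gives: f(g(f(zero,zero)),zero) ≐ f(W,zero).
Decompose f/2: g(f(zero,zero)) ≐ W,  zero ≐ zero.
Bind W := g(f(zero,zero)); no other remaining equation mentions W.
Delete trivial equation zero ≐ zero.
Applying the MGU to either side gives f(f(m,g(f(zero,zero))),f(g(f(zero,zero)),zero)).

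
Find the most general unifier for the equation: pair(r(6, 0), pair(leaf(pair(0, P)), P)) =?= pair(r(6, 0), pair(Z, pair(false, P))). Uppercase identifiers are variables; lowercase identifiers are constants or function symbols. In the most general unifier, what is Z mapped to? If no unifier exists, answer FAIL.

Decompose pair/2: r(6, 0) =?= r(6, 0),  pair(leaf(pair(0, P)), P) =?= pair(Z, pair(false, P)).
Delete trivial equation r(6, 0) =?= r(6, 0).
Decompose pair/2: leaf(pair(0, P)) =?= Z,  P =?= pair(false, P).
Bind Z := leaf(pair(0, P)); no other remaining equation mentions Z.
Occurs check fails: P occurs in pair(false, P); the equation P =?= pair(false, P) has no finite solution.

FAIL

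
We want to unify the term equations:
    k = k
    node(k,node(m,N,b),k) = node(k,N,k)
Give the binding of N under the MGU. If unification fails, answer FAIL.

FAIL

Delete trivial equation k = k.
Decompose node/3: k = k,  node(m,N,b) = N,  k = k.
Delete trivial equation k = k.
Occurs check fails: N occurs in node(m,N,b); the equation N = node(m,N,b) has no finite solution.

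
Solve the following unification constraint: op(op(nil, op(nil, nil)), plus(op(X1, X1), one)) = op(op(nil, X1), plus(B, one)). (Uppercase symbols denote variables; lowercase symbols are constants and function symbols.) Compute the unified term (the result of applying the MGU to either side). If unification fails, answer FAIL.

op(op(nil, op(nil, nil)), plus(op(op(nil, nil), op(nil, nil)), one))

Decompose op/2: op(nil, op(nil, nil)) = op(nil, X1),  plus(op(X1, X1), one) = plus(B, one).
Decompose op/2: nil = nil,  op(nil, nil) = X1.
Delete trivial equation nil = nil.
Bind X1 := op(nil, nil); substituting into the remaining equation gives: plus(op(op(nil, nil), op(nil, nil)), one) = plus(B, one).
Decompose plus/2: op(op(nil, nil), op(nil, nil)) = B,  one = one.
Bind B := op(op(nil, nil), op(nil, nil)); no other remaining equation mentions B.
Delete trivial equation one = one.
Applying the MGU to either side gives op(op(nil, op(nil, nil)), plus(op(op(nil, nil), op(nil, nil)), one)).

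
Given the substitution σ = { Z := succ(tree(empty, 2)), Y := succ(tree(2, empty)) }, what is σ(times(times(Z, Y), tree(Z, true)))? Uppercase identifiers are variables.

Replace each occurrence of Z with succ(tree(empty, 2)).
Replace each occurrence of Y with succ(tree(2, empty)).
Result: times(times(succ(tree(empty, 2)), succ(tree(2, empty))), tree(succ(tree(empty, 2)), true)).

times(times(succ(tree(empty, 2)), succ(tree(2, empty))), tree(succ(tree(empty, 2)), true))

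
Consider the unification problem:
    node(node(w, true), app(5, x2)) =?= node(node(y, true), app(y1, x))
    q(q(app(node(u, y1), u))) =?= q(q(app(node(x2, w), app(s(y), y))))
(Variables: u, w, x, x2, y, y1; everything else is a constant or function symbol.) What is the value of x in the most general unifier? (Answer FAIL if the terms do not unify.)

Decompose node/2: node(w, true) =?= node(y, true),  app(5, x2) =?= app(y1, x).
Decompose node/2: w =?= y,  true =?= true.
Bind w := y; substituting into the one remaining equation that mentions w gives: q(q(app(node(u, y1), u))) =?= q(q(app(node(x2, y), app(s(y), y)))).
Delete trivial equation true =?= true.
Decompose app/2: 5 =?= y1,  x2 =?= x.
Bind y1 := 5; substituting into the one remaining equation that mentions y1 gives: q(q(app(node(u, 5), u))) =?= q(q(app(node(x2, y), app(s(y), y)))).
Bind x2 := x; substituting into the remaining equation gives: q(q(app(node(u, 5), u))) =?= q(q(app(node(x, y), app(s(y), y)))).
Decompose q/1: q(app(node(u, 5), u)) =?= q(app(node(x, y), app(s(y), y))).
Decompose q/1: app(node(u, 5), u) =?= app(node(x, y), app(s(y), y)).
Decompose app/2: node(u, 5) =?= node(x, y),  u =?= app(s(y), y).
Decompose node/2: u =?= x,  5 =?= y.
Bind u := x; substituting into the one remaining equation that mentions u gives: x =?= app(s(y), y).
Bind y := 5; substituting into the remaining equation gives: x =?= app(s(5), 5). Substituting into the earlier binding gives w := 5.
Bind x := app(s(5), 5). Substituting into the earlier bindings gives x2 := app(s(5), 5), u := app(s(5), 5).
MGU = { w -> 5, y1 -> 5, x2 -> app(s(5), 5), u -> app(s(5), 5), y -> 5, x -> app(s(5), 5) }, so x -> app(s(5), 5).

app(s(5), 5)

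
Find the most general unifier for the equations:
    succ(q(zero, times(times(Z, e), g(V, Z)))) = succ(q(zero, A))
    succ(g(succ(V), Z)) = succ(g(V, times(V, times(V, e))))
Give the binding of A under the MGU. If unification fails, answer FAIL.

FAIL

Decompose succ/1: q(zero, times(times(Z, e), g(V, Z))) = q(zero, A).
Decompose q/2: zero = zero,  times(times(Z, e), g(V, Z)) = A.
Delete trivial equation zero = zero.
Bind A := times(times(Z, e), g(V, Z)); no other remaining equation mentions A.
Decompose succ/1: g(succ(V), Z) = g(V, times(V, times(V, e))).
Decompose g/2: succ(V) = V,  Z = times(V, times(V, e)).
Occurs check fails: V occurs in succ(V); the equation V = succ(V) has no finite solution.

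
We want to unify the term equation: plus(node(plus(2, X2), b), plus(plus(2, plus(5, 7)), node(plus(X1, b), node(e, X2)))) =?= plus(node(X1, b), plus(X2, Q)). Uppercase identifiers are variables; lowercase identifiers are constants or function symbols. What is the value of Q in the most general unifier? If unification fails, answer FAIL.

node(plus(plus(2, plus(2, plus(5, 7))), b), node(e, plus(2, plus(5, 7))))

Decompose plus/2: node(plus(2, X2), b) =?= node(X1, b),  plus(plus(2, plus(5, 7)), node(plus(X1, b), node(e, X2))) =?= plus(X2, Q).
Decompose node/2: plus(2, X2) =?= X1,  b =?= b.
Bind X1 := plus(2, X2); substituting into the one remaining equation that mentions X1 gives: plus(plus(2, plus(5, 7)), node(plus(plus(2, X2), b), node(e, X2))) =?= plus(X2, Q).
Delete trivial equation b =?= b.
Decompose plus/2: plus(2, plus(5, 7)) =?= X2,  node(plus(plus(2, X2), b), node(e, X2)) =?= Q.
Bind X2 := plus(2, plus(5, 7)); substituting into the remaining equation gives: node(plus(plus(2, plus(2, plus(5, 7))), b), node(e, plus(2, plus(5, 7)))) =?= Q. Substituting into the earlier binding gives X1 := plus(2, plus(2, plus(5, 7))).
Bind Q := node(plus(plus(2, plus(2, plus(5, 7))), b), node(e, plus(2, plus(5, 7)))).
MGU = { X1 -> plus(2, plus(2, plus(5, 7))), X2 -> plus(2, plus(5, 7)), Q -> node(plus(plus(2, plus(2, plus(5, 7))), b), node(e, plus(2, plus(5, 7)))) }, so Q -> node(plus(plus(2, plus(2, plus(5, 7))), b), node(e, plus(2, plus(5, 7)))).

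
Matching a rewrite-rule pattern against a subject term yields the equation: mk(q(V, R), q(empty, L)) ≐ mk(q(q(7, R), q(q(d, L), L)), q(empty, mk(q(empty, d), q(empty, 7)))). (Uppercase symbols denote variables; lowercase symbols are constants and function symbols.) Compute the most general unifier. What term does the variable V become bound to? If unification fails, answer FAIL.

q(7, q(q(d, mk(q(empty, d), q(empty, 7))), mk(q(empty, d), q(empty, 7))))

Decompose mk/2: q(V, R) ≐ q(q(7, R), q(q(d, L), L)),  q(empty, L) ≐ q(empty, mk(q(empty, d), q(empty, 7))).
Decompose q/2: V ≐ q(7, R),  R ≐ q(q(d, L), L).
Bind V := q(7, R); no other remaining equation mentions V.
Bind R := q(q(d, L), L); no other remaining equation mentions R. Substituting into the earlier binding gives V := q(7, q(q(d, L), L)).
Decompose q/2: empty ≐ empty,  L ≐ mk(q(empty, d), q(empty, 7)).
Delete trivial equation empty ≐ empty.
Bind L := mk(q(empty, d), q(empty, 7)). Substituting into the earlier bindings gives V := q(7, q(q(d, mk(q(empty, d), q(empty, 7))), mk(q(empty, d), q(empty, 7)))), R := q(q(d, mk(q(empty, d), q(empty, 7))), mk(q(empty, d), q(empty, 7))).
MGU = { V := q(7, q(q(d, mk(q(empty, d), q(empty, 7))), mk(q(empty, d), q(empty, 7)))), R := q(q(d, mk(q(empty, d), q(empty, 7))), mk(q(empty, d), q(empty, 7))), L := mk(q(empty, d), q(empty, 7)) }, so V := q(7, q(q(d, mk(q(empty, d), q(empty, 7))), mk(q(empty, d), q(empty, 7)))).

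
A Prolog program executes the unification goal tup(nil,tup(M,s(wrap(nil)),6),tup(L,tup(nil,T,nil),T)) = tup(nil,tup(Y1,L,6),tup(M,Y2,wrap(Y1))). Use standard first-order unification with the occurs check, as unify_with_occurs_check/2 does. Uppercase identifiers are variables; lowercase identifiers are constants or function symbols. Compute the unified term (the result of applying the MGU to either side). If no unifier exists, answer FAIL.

Decompose tup/3: nil = nil,  tup(M,s(wrap(nil)),6) = tup(Y1,L,6),  tup(L,tup(nil,T,nil),T) = tup(M,Y2,wrap(Y1)).
Delete trivial equation nil = nil.
Decompose tup/3: M = Y1,  s(wrap(nil)) = L,  6 = 6.
Bind M := Y1; substituting into the one remaining equation that mentions M gives: tup(L,tup(nil,T,nil),T) = tup(Y1,Y2,wrap(Y1)).
Bind L := s(wrap(nil)); substituting into the one remaining equation that mentions L gives: tup(s(wrap(nil)),tup(nil,T,nil),T) = tup(Y1,Y2,wrap(Y1)).
Delete trivial equation 6 = 6.
Decompose tup/3: s(wrap(nil)) = Y1,  tup(nil,T,nil) = Y2,  T = wrap(Y1).
Bind Y1 := s(wrap(nil)); substituting into the one remaining equation that mentions Y1 gives: T = wrap(s(wrap(nil))). Substituting into the earlier binding gives M := s(wrap(nil)).
Bind Y2 := tup(nil,T,nil); no other remaining equation mentions Y2.
Bind T := wrap(s(wrap(nil))). Substituting into the earlier binding gives Y2 := tup(nil,wrap(s(wrap(nil))),nil).
Applying the MGU to either side gives tup(nil,tup(s(wrap(nil)),s(wrap(nil)),6),tup(s(wrap(nil)),tup(nil,wrap(s(wrap(nil))),nil),wrap(s(wrap(nil))))).

tup(nil,tup(s(wrap(nil)),s(wrap(nil)),6),tup(s(wrap(nil)),tup(nil,wrap(s(wrap(nil))),nil),wrap(s(wrap(nil)))))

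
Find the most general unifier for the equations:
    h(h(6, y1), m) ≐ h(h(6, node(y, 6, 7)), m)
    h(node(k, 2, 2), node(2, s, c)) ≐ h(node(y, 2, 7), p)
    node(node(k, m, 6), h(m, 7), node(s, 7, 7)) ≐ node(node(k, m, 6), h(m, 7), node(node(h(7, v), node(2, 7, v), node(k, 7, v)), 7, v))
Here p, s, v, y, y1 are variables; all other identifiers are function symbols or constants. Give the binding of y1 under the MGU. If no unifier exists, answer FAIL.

FAIL

Decompose h/2: h(6, y1) ≐ h(6, node(y, 6, 7)),  m ≐ m.
Decompose h/2: 6 ≐ 6,  y1 ≐ node(y, 6, 7).
Delete trivial equation 6 ≐ 6.
Bind y1 := node(y, 6, 7); no other remaining equation mentions y1.
Delete trivial equation m ≐ m.
Decompose h/2: node(k, 2, 2) ≐ node(y, 2, 7),  node(2, s, c) ≐ p.
Decompose node/3: k ≐ y,  2 ≐ 2,  2 ≐ 7.
Bind y := k; no other remaining equation mentions y. Substituting into the earlier binding gives y1 := node(k, 6, 7).
Delete trivial equation 2 ≐ 2.
Clash: constants 2 and 7 differ; no unifier exists.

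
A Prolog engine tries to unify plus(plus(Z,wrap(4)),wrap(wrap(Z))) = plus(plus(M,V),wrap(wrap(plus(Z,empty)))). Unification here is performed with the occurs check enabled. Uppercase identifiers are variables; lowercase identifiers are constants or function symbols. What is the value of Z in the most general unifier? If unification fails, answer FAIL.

FAIL

Decompose plus/2: plus(Z,wrap(4)) = plus(M,V),  wrap(wrap(Z)) = wrap(wrap(plus(Z,empty))).
Decompose plus/2: Z = M,  wrap(4) = V.
Bind Z := M; substituting into the one remaining equation that mentions Z gives: wrap(wrap(M)) = wrap(wrap(plus(M,empty))).
Bind V := wrap(4); no other remaining equation mentions V.
Decompose wrap/1: wrap(M) = wrap(plus(M,empty)).
Decompose wrap/1: M = plus(M,empty).
Occurs check fails: M occurs in plus(M,empty); the equation M = plus(M,empty) has no finite solution.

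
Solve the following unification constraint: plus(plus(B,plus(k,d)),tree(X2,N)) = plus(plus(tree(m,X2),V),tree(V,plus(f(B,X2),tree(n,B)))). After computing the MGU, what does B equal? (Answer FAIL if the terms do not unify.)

tree(m,plus(k,d))

Decompose plus/2: plus(B,plus(k,d)) = plus(tree(m,X2),V),  tree(X2,N) = tree(V,plus(f(B,X2),tree(n,B))).
Decompose plus/2: B = tree(m,X2),  plus(k,d) = V.
Bind B := tree(m,X2); substituting into the one remaining equation that mentions B gives: tree(X2,N) = tree(V,plus(f(tree(m,X2),X2),tree(n,tree(m,X2)))).
Bind V := plus(k,d); substituting into the remaining equation gives: tree(X2,N) = tree(plus(k,d),plus(f(tree(m,X2),X2),tree(n,tree(m,X2)))).
Decompose tree/2: X2 = plus(k,d),  N = plus(f(tree(m,X2),X2),tree(n,tree(m,X2))).
Bind X2 := plus(k,d); substituting into the remaining equation gives: N = plus(f(tree(m,plus(k,d)),plus(k,d)),tree(n,tree(m,plus(k,d)))). Substituting into the earlier binding gives B := tree(m,plus(k,d)).
Bind N := plus(f(tree(m,plus(k,d)),plus(k,d)),tree(n,tree(m,plus(k,d)))).
MGU = { B := tree(m,plus(k,d)), V := plus(k,d), X2 := plus(k,d), N := plus(f(tree(m,plus(k,d)),plus(k,d)),tree(n,tree(m,plus(k,d)))) }, so B := tree(m,plus(k,d)).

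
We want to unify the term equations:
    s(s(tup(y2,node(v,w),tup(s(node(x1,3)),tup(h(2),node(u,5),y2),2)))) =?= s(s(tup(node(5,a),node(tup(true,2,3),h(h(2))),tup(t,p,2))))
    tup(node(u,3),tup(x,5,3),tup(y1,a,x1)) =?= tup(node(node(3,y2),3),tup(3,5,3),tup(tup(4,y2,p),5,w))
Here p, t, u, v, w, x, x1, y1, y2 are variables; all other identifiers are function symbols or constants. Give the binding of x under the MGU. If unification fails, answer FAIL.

Decompose s/1: s(tup(y2,node(v,w),tup(s(node(x1,3)),tup(h(2),node(u,5),y2),2))) =?= s(tup(node(5,a),node(tup(true,2,3),h(h(2))),tup(t,p,2))).
Decompose s/1: tup(y2,node(v,w),tup(s(node(x1,3)),tup(h(2),node(u,5),y2),2)) =?= tup(node(5,a),node(tup(true,2,3),h(h(2))),tup(t,p,2)).
Decompose tup/3: y2 =?= node(5,a),  node(v,w) =?= node(tup(true,2,3),h(h(2))),  tup(s(node(x1,3)),tup(h(2),node(u,5),y2),2) =?= tup(t,p,2).
Bind y2 := node(5,a); substituting into the 2 remaining equations that mention y2 gives: tup(s(node(x1,3)),tup(h(2),node(u,5),node(5,a)),2) =?= tup(t,p,2),  tup(node(u,3),tup(x,5,3),tup(y1,a,x1)) =?= tup(node(node(3,node(5,a)),3),tup(3,5,3),tup(tup(4,node(5,a),p),5,w)).
Decompose node/2: v =?= tup(true,2,3),  w =?= h(h(2)).
Bind v := tup(true,2,3); no other remaining equation mentions v.
Bind w := h(h(2)); substituting into the one remaining equation that mentions w gives: tup(node(u,3),tup(x,5,3),tup(y1,a,x1)) =?= tup(node(node(3,node(5,a)),3),tup(3,5,3),tup(tup(4,node(5,a),p),5,h(h(2)))).
Decompose tup/3: s(node(x1,3)) =?= t,  tup(h(2),node(u,5),node(5,a)) =?= p,  2 =?= 2.
Bind t := s(node(x1,3)); no other remaining equation mentions t.
Bind p := tup(h(2),node(u,5),node(5,a)); substituting into the one remaining equation that mentions p gives: tup(node(u,3),tup(x,5,3),tup(y1,a,x1)) =?= tup(node(node(3,node(5,a)),3),tup(3,5,3),tup(tup(4,node(5,a),tup(h(2),node(u,5),node(5,a))),5,h(h(2)))).
Delete trivial equation 2 =?= 2.
Decompose tup/3: node(u,3) =?= node(node(3,node(5,a)),3),  tup(x,5,3) =?= tup(3,5,3),  tup(y1,a,x1) =?= tup(tup(4,node(5,a),tup(h(2),node(u,5),node(5,a))),5,h(h(2))).
Decompose node/2: u =?= node(3,node(5,a)),  3 =?= 3.
Bind u := node(3,node(5,a)); substituting into the one remaining equation that mentions u gives: tup(y1,a,x1) =?= tup(tup(4,node(5,a),tup(h(2),node(node(3,node(5,a)),5),node(5,a))),5,h(h(2))). Substituting into the earlier binding gives p := tup(h(2),node(node(3,node(5,a)),5),node(5,a)).
Delete trivial equation 3 =?= 3.
Decompose tup/3: x =?= 3,  5 =?= 5,  3 =?= 3.
Bind x := 3; no other remaining equation mentions x.
Delete trivial equation 5 =?= 5.
Delete trivial equation 3 =?= 3.
Decompose tup/3: y1 =?= tup(4,node(5,a),tup(h(2),node(node(3,node(5,a)),5),node(5,a))),  a =?= 5,  x1 =?= h(h(2)).
Bind y1 := tup(4,node(5,a),tup(h(2),node(node(3,node(5,a)),5),node(5,a))); no other remaining equation mentions y1.
Clash: constants a and 5 differ; no unifier exists.

FAIL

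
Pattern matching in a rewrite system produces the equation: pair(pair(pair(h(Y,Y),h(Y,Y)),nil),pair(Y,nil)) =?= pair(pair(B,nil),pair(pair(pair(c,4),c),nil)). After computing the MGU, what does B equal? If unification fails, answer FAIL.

pair(h(pair(pair(c,4),c),pair(pair(c,4),c)),h(pair(pair(c,4),c),pair(pair(c,4),c)))

Decompose pair/2: pair(pair(h(Y,Y),h(Y,Y)),nil) =?= pair(B,nil),  pair(Y,nil) =?= pair(pair(pair(c,4),c),nil).
Decompose pair/2: pair(h(Y,Y),h(Y,Y)) =?= B,  nil =?= nil.
Bind B := pair(h(Y,Y),h(Y,Y)); no other remaining equation mentions B.
Delete trivial equation nil =?= nil.
Decompose pair/2: Y =?= pair(pair(c,4),c),  nil =?= nil.
Bind Y := pair(pair(c,4),c); no other remaining equation mentions Y. Substituting into the earlier binding gives B := pair(h(pair(pair(c,4),c),pair(pair(c,4),c)),h(pair(pair(c,4),c),pair(pair(c,4),c))).
Delete trivial equation nil =?= nil.
MGU = { B -> pair(h(pair(pair(c,4),c),pair(pair(c,4),c)),h(pair(pair(c,4),c),pair(pair(c,4),c))), Y -> pair(pair(c,4),c) }, so B -> pair(h(pair(pair(c,4),c),pair(pair(c,4),c)),h(pair(pair(c,4),c),pair(pair(c,4),c))).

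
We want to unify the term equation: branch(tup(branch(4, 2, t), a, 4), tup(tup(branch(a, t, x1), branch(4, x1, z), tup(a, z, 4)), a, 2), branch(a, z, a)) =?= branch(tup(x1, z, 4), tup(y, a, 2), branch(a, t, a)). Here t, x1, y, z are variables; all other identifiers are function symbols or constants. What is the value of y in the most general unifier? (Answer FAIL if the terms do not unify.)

Decompose branch/3: tup(branch(4, 2, t), a, 4) =?= tup(x1, z, 4),  tup(tup(branch(a, t, x1), branch(4, x1, z), tup(a, z, 4)), a, 2) =?= tup(y, a, 2),  branch(a, z, a) =?= branch(a, t, a).
Decompose tup/3: branch(4, 2, t) =?= x1,  a =?= z,  4 =?= 4.
Bind x1 := branch(4, 2, t); substituting into the one remaining equation that mentions x1 gives: tup(tup(branch(a, t, branch(4, 2, t)), branch(4, branch(4, 2, t), z), tup(a, z, 4)), a, 2) =?= tup(y, a, 2).
Bind z := a; substituting into the 2 remaining equations that mention z gives: tup(tup(branch(a, t, branch(4, 2, t)), branch(4, branch(4, 2, t), a), tup(a, a, 4)), a, 2) =?= tup(y, a, 2),  branch(a, a, a) =?= branch(a, t, a).
Delete trivial equation 4 =?= 4.
Decompose tup/3: tup(branch(a, t, branch(4, 2, t)), branch(4, branch(4, 2, t), a), tup(a, a, 4)) =?= y,  a =?= a,  2 =?= 2.
Bind y := tup(branch(a, t, branch(4, 2, t)), branch(4, branch(4, 2, t), a), tup(a, a, 4)); no other remaining equation mentions y.
Delete trivial equation a =?= a.
Delete trivial equation 2 =?= 2.
Decompose branch/3: a =?= a,  a =?= t,  a =?= a.
Delete trivial equation a =?= a.
Bind t := a; no other remaining equation mentions t. Substituting into the earlier bindings gives x1 := branch(4, 2, a), y := tup(branch(a, a, branch(4, 2, a)), branch(4, branch(4, 2, a), a), tup(a, a, 4)).
Delete trivial equation a =?= a.
MGU = { x1 := branch(4, 2, a), z := a, y := tup(branch(a, a, branch(4, 2, a)), branch(4, branch(4, 2, a), a), tup(a, a, 4)), t := a }, so y := tup(branch(a, a, branch(4, 2, a)), branch(4, branch(4, 2, a), a), tup(a, a, 4)).

tup(branch(a, a, branch(4, 2, a)), branch(4, branch(4, 2, a), a), tup(a, a, 4))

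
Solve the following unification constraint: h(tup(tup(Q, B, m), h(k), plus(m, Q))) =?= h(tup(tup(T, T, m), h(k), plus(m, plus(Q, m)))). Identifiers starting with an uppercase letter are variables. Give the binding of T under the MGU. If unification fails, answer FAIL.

FAIL

Decompose h/1: tup(tup(Q, B, m), h(k), plus(m, Q)) =?= tup(tup(T, T, m), h(k), plus(m, plus(Q, m))).
Decompose tup/3: tup(Q, B, m) =?= tup(T, T, m),  h(k) =?= h(k),  plus(m, Q) =?= plus(m, plus(Q, m)).
Decompose tup/3: Q =?= T,  B =?= T,  m =?= m.
Bind Q := T; substituting into the one remaining equation that mentions Q gives: plus(m, T) =?= plus(m, plus(T, m)).
Bind B := T; no other remaining equation mentions B.
Delete trivial equation m =?= m.
Delete trivial equation h(k) =?= h(k).
Decompose plus/2: m =?= m,  T =?= plus(T, m).
Delete trivial equation m =?= m.
Occurs check fails: T occurs in plus(T, m); the equation T =?= plus(T, m) has no finite solution.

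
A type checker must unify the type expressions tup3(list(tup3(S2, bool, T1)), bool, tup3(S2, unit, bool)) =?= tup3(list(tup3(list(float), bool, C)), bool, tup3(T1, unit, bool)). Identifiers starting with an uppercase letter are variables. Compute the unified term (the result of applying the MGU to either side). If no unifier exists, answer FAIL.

Decompose tup3/3: list(tup3(S2, bool, T1)) =?= list(tup3(list(float), bool, C)),  bool =?= bool,  tup3(S2, unit, bool) =?= tup3(T1, unit, bool).
Decompose list/1: tup3(S2, bool, T1) =?= tup3(list(float), bool, C).
Decompose tup3/3: S2 =?= list(float),  bool =?= bool,  T1 =?= C.
Bind S2 := list(float); substituting into the one remaining equation that mentions S2 gives: tup3(list(float), unit, bool) =?= tup3(T1, unit, bool).
Delete trivial equation bool =?= bool.
Bind T1 := C; substituting into the one remaining equation that mentions T1 gives: tup3(list(float), unit, bool) =?= tup3(C, unit, bool).
Delete trivial equation bool =?= bool.
Decompose tup3/3: list(float) =?= C,  unit =?= unit,  bool =?= bool.
Bind C := list(float); no other remaining equation mentions C. Substituting into the earlier binding gives T1 := list(float).
Delete trivial equation unit =?= unit.
Delete trivial equation bool =?= bool.
Applying the MGU to either side gives tup3(list(tup3(list(float), bool, list(float))), bool, tup3(list(float), unit, bool)).

tup3(list(tup3(list(float), bool, list(float))), bool, tup3(list(float), unit, bool))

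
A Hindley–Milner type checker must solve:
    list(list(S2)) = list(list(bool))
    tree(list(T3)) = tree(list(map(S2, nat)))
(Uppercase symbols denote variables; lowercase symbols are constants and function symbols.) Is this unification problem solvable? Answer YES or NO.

YES

Decompose list/1: list(S2) = list(bool).
Decompose list/1: S2 = bool.
Bind S2 := bool; substituting into the remaining equation gives: tree(list(T3)) = tree(list(map(bool, nat))).
Decompose tree/1: list(T3) = list(map(bool, nat)).
Decompose list/1: T3 = map(bool, nat).
Bind T3 := map(bool, nat).
No equations remain and no clash or occurs-check failure arose, so a unifier exists.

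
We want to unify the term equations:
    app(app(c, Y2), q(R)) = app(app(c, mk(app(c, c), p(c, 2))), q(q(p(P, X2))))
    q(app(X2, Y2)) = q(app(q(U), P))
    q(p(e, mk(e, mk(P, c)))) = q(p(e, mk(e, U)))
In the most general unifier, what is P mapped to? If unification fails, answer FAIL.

mk(app(c, c), p(c, 2))

Decompose app/2: app(c, Y2) = app(c, mk(app(c, c), p(c, 2))),  q(R) = q(q(p(P, X2))).
Decompose app/2: c = c,  Y2 = mk(app(c, c), p(c, 2)).
Delete trivial equation c = c.
Bind Y2 := mk(app(c, c), p(c, 2)); substituting into the one remaining equation that mentions Y2 gives: q(app(X2, mk(app(c, c), p(c, 2)))) = q(app(q(U), P)).
Decompose q/1: R = q(p(P, X2)).
Bind R := q(p(P, X2)); no other remaining equation mentions R.
Decompose q/1: app(X2, mk(app(c, c), p(c, 2))) = app(q(U), P).
Decompose app/2: X2 = q(U),  mk(app(c, c), p(c, 2)) = P.
Bind X2 := q(U); no other remaining equation mentions X2. Substituting into the earlier binding gives R := q(p(P, q(U))).
Bind P := mk(app(c, c), p(c, 2)); substituting into the remaining equation gives: q(p(e, mk(e, mk(mk(app(c, c), p(c, 2)), c)))) = q(p(e, mk(e, U))). Substituting into the earlier binding gives R := q(p(mk(app(c, c), p(c, 2)), q(U))).
Decompose q/1: p(e, mk(e, mk(mk(app(c, c), p(c, 2)), c))) = p(e, mk(e, U)).
Decompose p/2: e = e,  mk(e, mk(mk(app(c, c), p(c, 2)), c)) = mk(e, U).
Delete trivial equation e = e.
Decompose mk/2: e = e,  mk(mk(app(c, c), p(c, 2)), c) = U.
Delete trivial equation e = e.
Bind U := mk(mk(app(c, c), p(c, 2)), c). Substituting into the earlier bindings gives R := q(p(mk(app(c, c), p(c, 2)), q(mk(mk(app(c, c), p(c, 2)), c)))), X2 := q(mk(mk(app(c, c), p(c, 2)), c)).
MGU = { Y2 := mk(app(c, c), p(c, 2)), R := q(p(mk(app(c, c), p(c, 2)), q(mk(mk(app(c, c), p(c, 2)), c)))), X2 := q(mk(mk(app(c, c), p(c, 2)), c)), P := mk(app(c, c), p(c, 2)), U := mk(mk(app(c, c), p(c, 2)), c) }, so P := mk(app(c, c), p(c, 2)).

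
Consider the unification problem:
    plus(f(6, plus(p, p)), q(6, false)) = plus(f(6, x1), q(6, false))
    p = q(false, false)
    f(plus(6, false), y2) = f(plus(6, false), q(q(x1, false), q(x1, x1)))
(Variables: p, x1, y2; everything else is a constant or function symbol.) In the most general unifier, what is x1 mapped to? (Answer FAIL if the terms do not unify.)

Decompose plus/2: f(6, plus(p, p)) = f(6, x1),  q(6, false) = q(6, false).
Decompose f/2: 6 = 6,  plus(p, p) = x1.
Delete trivial equation 6 = 6.
Bind x1 := plus(p, p); substituting into the one remaining equation that mentions x1 gives: f(plus(6, false), y2) = f(plus(6, false), q(q(plus(p, p), false), q(plus(p, p), plus(p, p)))).
Delete trivial equation q(6, false) = q(6, false).
Bind p := q(false, false); substituting into the remaining equation gives: f(plus(6, false), y2) = f(plus(6, false), q(q(plus(q(false, false), q(false, false)), false), q(plus(q(false, false), q(false, false)), plus(q(false, false), q(false, false))))). Substituting into the earlier binding gives x1 := plus(q(false, false), q(false, false)).
Decompose f/2: plus(6, false) = plus(6, false),  y2 = q(q(plus(q(false, false), q(false, false)), false), q(plus(q(false, false), q(false, false)), plus(q(false, false), q(false, false)))).
Delete trivial equation plus(6, false) = plus(6, false).
Bind y2 := q(q(plus(q(false, false), q(false, false)), false), q(plus(q(false, false), q(false, false)), plus(q(false, false), q(false, false)))).
MGU = { x1 -> plus(q(false, false), q(false, false)), p -> q(false, false), y2 -> q(q(plus(q(false, false), q(false, false)), false), q(plus(q(false, false), q(false, false)), plus(q(false, false), q(false, false)))) }, so x1 -> plus(q(false, false), q(false, false)).

plus(q(false, false), q(false, false))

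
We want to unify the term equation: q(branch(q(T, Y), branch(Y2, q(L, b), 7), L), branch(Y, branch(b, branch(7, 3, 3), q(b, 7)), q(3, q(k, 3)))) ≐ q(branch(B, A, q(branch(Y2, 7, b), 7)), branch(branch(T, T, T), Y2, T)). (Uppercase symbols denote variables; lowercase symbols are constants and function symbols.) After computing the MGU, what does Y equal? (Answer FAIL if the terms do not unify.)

Decompose q/2: branch(q(T, Y), branch(Y2, q(L, b), 7), L) ≐ branch(B, A, q(branch(Y2, 7, b), 7)),  branch(Y, branch(b, branch(7, 3, 3), q(b, 7)), q(3, q(k, 3))) ≐ branch(branch(T, T, T), Y2, T).
Decompose branch/3: q(T, Y) ≐ B,  branch(Y2, q(L, b), 7) ≐ A,  L ≐ q(branch(Y2, 7, b), 7).
Bind B := q(T, Y); no other remaining equation mentions B.
Bind A := branch(Y2, q(L, b), 7); no other remaining equation mentions A.
Bind L := q(branch(Y2, 7, b), 7); no other remaining equation mentions L. Substituting into the earlier binding gives A := branch(Y2, q(q(branch(Y2, 7, b), 7), b), 7).
Decompose branch/3: Y ≐ branch(T, T, T),  branch(b, branch(7, 3, 3), q(b, 7)) ≐ Y2,  q(3, q(k, 3)) ≐ T.
Bind Y := branch(T, T, T); no other remaining equation mentions Y. Substituting into the earlier binding gives B := q(T, branch(T, T, T)).
Bind Y2 := branch(b, branch(7, 3, 3), q(b, 7)); no other remaining equation mentions Y2. Substituting into the earlier bindings gives A := branch(branch(b, branch(7, 3, 3), q(b, 7)), q(q(branch(branch(b, branch(7, 3, 3), q(b, 7)), 7, b), 7), b), 7), L := q(branch(branch(b, branch(7, 3, 3), q(b, 7)), 7, b), 7).
Bind T := q(3, q(k, 3)). Substituting into the earlier bindings gives B := q(q(3, q(k, 3)), branch(q(3, q(k, 3)), q(3, q(k, 3)), q(3, q(k, 3)))), Y := branch(q(3, q(k, 3)), q(3, q(k, 3)), q(3, q(k, 3))).
MGU = { B ↦ q(q(3, q(k, 3)), branch(q(3, q(k, 3)), q(3, q(k, 3)), q(3, q(k, 3)))), A ↦ branch(branch(b, branch(7, 3, 3), q(b, 7)), q(q(branch(branch(b, branch(7, 3, 3), q(b, 7)), 7, b), 7), b), 7), L ↦ q(branch(branch(b, branch(7, 3, 3), q(b, 7)), 7, b), 7), Y ↦ branch(q(3, q(k, 3)), q(3, q(k, 3)), q(3, q(k, 3))), Y2 ↦ branch(b, branch(7, 3, 3), q(b, 7)), T ↦ q(3, q(k, 3)) }, so Y ↦ branch(q(3, q(k, 3)), q(3, q(k, 3)), q(3, q(k, 3))).

branch(q(3, q(k, 3)), q(3, q(k, 3)), q(3, q(k, 3)))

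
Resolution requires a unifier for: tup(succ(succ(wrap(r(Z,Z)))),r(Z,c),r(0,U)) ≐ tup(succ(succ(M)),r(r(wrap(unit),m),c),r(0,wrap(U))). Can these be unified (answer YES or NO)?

NO

Decompose tup/3: succ(succ(wrap(r(Z,Z)))) ≐ succ(succ(M)),  r(Z,c) ≐ r(r(wrap(unit),m),c),  r(0,U) ≐ r(0,wrap(U)).
Decompose succ/1: succ(wrap(r(Z,Z))) ≐ succ(M).
Decompose succ/1: wrap(r(Z,Z)) ≐ M.
Bind M := wrap(r(Z,Z)); no other remaining equation mentions M.
Decompose r/2: Z ≐ r(wrap(unit),m),  c ≐ c.
Bind Z := r(wrap(unit),m); no other remaining equation mentions Z. Substituting into the earlier binding gives M := wrap(r(r(wrap(unit),m),r(wrap(unit),m))).
Delete trivial equation c ≐ c.
Decompose r/2: 0 ≐ 0,  U ≐ wrap(U).
Delete trivial equation 0 ≐ 0.
Occurs check fails: U occurs in wrap(U); the equation U ≐ wrap(U) has no finite solution.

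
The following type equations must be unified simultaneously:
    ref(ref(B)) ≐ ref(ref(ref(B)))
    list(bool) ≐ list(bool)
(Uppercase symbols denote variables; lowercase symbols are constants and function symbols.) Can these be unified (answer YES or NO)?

NO

Decompose ref/1: ref(B) ≐ ref(ref(B)).
Decompose ref/1: B ≐ ref(B).
Occurs check fails: B occurs in ref(B); the equation B ≐ ref(B) has no finite solution.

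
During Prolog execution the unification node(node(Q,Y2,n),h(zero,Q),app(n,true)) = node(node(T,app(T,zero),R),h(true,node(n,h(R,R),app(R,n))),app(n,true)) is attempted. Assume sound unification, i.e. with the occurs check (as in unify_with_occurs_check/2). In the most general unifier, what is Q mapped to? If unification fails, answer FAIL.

Decompose node/3: node(Q,Y2,n) = node(T,app(T,zero),R),  h(zero,Q) = h(true,node(n,h(R,R),app(R,n))),  app(n,true) = app(n,true).
Decompose node/3: Q = T,  Y2 = app(T,zero),  n = R.
Bind Q := T; substituting into the one remaining equation that mentions Q gives: h(zero,T) = h(true,node(n,h(R,R),app(R,n))).
Bind Y2 := app(T,zero); no other remaining equation mentions Y2.
Bind R := n; substituting into the one remaining equation that mentions R gives: h(zero,T) = h(true,node(n,h(n,n),app(n,n))).
Decompose h/2: zero = true,  T = node(n,h(n,n),app(n,n)).
Clash: constants zero and true differ; no unifier exists.

FAIL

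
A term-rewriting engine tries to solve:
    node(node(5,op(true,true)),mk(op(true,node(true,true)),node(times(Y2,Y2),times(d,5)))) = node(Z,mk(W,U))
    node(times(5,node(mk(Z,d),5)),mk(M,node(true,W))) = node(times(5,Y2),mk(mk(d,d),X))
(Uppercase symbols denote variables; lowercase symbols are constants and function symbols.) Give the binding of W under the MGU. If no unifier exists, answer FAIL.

op(true,node(true,true))

Decompose node/2: node(5,op(true,true)) = Z,  mk(op(true,node(true,true)),node(times(Y2,Y2),times(d,5))) = mk(W,U).
Bind Z := node(5,op(true,true)); substituting into the one remaining equation that mentions Z gives: node(times(5,node(mk(node(5,op(true,true)),d),5)),mk(M,node(true,W))) = node(times(5,Y2),mk(mk(d,d),X)).
Decompose mk/2: op(true,node(true,true)) = W,  node(times(Y2,Y2),times(d,5)) = U.
Bind W := op(true,node(true,true)); substituting into the one remaining equation that mentions W gives: node(times(5,node(mk(node(5,op(true,true)),d),5)),mk(M,node(true,op(true,node(true,true))))) = node(times(5,Y2),mk(mk(d,d),X)).
Bind U := node(times(Y2,Y2),times(d,5)); no other remaining equation mentions U.
Decompose node/2: times(5,node(mk(node(5,op(true,true)),d),5)) = times(5,Y2),  mk(M,node(true,op(true,node(true,true)))) = mk(mk(d,d),X).
Decompose times/2: 5 = 5,  node(mk(node(5,op(true,true)),d),5) = Y2.
Delete trivial equation 5 = 5.
Bind Y2 := node(mk(node(5,op(true,true)),d),5); no other remaining equation mentions Y2. Substituting into the earlier binding gives U := node(times(node(mk(node(5,op(true,true)),d),5),node(mk(node(5,op(true,true)),d),5)),times(d,5)).
Decompose mk/2: M = mk(d,d),  node(true,op(true,node(true,true))) = X.
Bind M := mk(d,d); no other remaining equation mentions M.
Bind X := node(true,op(true,node(true,true))).
MGU = { Z -> node(5,op(true,true)), W -> op(true,node(true,true)), U -> node(times(node(mk(node(5,op(true,true)),d),5),node(mk(node(5,op(true,true)),d),5)),times(d,5)), Y2 -> node(mk(node(5,op(true,true)),d),5), M -> mk(d,d), X -> node(true,op(true,node(true,true))) }, so W -> op(true,node(true,true)).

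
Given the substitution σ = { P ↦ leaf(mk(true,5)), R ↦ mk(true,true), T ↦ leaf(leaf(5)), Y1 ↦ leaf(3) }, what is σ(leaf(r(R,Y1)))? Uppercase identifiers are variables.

Replace each occurrence of R with mk(true,true).
Replace each occurrence of Y1 with leaf(3).
Result: leaf(r(mk(true,true),leaf(3))).

leaf(r(mk(true,true),leaf(3)))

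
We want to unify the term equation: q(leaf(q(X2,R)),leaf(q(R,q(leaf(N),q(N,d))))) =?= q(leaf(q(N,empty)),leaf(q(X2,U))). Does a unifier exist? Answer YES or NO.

Decompose q/2: leaf(q(X2,R)) =?= leaf(q(N,empty)),  leaf(q(R,q(leaf(N),q(N,d)))) =?= leaf(q(X2,U)).
Decompose leaf/1: q(X2,R) =?= q(N,empty).
Decompose q/2: X2 =?= N,  R =?= empty.
Bind X2 := N; substituting into the one remaining equation that mentions X2 gives: leaf(q(R,q(leaf(N),q(N,d)))) =?= leaf(q(N,U)).
Bind R := empty; substituting into the remaining equation gives: leaf(q(empty,q(leaf(N),q(N,d)))) =?= leaf(q(N,U)).
Decompose leaf/1: q(empty,q(leaf(N),q(N,d))) =?= q(N,U).
Decompose q/2: empty =?= N,  q(leaf(N),q(N,d)) =?= U.
Bind N := empty; substituting into the remaining equation gives: q(leaf(empty),q(empty,d)) =?= U. Substituting into the earlier binding gives X2 := empty.
Bind U := q(leaf(empty),q(empty,d)).
No equations remain and no clash or occurs-check failure arose, so a unifier exists.

YES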